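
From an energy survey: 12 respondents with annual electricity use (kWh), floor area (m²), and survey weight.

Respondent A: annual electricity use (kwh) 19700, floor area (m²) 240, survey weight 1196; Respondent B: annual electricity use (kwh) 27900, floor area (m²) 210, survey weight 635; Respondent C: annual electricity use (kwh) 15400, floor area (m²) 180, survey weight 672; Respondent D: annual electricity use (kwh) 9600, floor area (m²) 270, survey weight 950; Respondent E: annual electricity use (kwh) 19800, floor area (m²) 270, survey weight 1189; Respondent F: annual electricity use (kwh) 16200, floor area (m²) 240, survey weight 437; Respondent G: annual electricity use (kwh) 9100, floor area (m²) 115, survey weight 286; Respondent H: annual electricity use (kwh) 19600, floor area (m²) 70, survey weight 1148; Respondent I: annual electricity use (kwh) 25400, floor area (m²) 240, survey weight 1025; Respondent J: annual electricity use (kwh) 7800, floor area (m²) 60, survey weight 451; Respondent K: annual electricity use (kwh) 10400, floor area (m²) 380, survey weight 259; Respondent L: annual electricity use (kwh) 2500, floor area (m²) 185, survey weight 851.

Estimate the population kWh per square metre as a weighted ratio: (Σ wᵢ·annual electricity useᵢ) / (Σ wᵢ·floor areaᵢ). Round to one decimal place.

80.8

Σ wᵢ·y = 19700×1196 + 27900×635 + 15400×672 + 9600×950 + 19800×1189 + 16200×437 + 9100×286 + 19600×1148 + 25400×1025 + 7800×451 + 10400×259 + 2500×851
  = 23561200 + 17716500 + 10348800 + 9120000 + 23542200 + 7079400 + 2602600 + 22500800 + 26035000 + 3517800 + 2693600 + 2127500 = 150845400
Σ wᵢ·x = 1865925
Ratio = 150845400 / 1865925 = 80.842156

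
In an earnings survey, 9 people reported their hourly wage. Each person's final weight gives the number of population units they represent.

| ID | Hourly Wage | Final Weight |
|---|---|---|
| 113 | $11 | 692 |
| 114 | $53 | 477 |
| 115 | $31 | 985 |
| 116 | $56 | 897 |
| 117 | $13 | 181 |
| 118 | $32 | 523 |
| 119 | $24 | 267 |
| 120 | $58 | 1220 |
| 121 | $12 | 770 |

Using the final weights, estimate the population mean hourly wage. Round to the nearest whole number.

Weighted sum = 11×692 + 53×477 + 31×985 + 56×897 + 13×181 + 32×523 + 24×267 + 58×1220 + 12×770
  = 219157
Sum of weights = 692 + 477 + 985 + 897 + 181 + 523 + 267 + 1220 + 770 = 6012
Weighted mean = 219157 / 6012 = 36.45326

36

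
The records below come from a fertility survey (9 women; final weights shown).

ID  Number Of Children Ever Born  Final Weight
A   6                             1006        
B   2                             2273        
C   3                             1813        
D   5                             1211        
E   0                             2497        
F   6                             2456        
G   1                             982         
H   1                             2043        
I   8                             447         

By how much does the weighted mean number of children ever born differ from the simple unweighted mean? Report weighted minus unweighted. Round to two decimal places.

-0.61

Unweighted sum = 32
Unweighted mean = 32 / 9 = 3.5555556
Weighted sum = 43413
Sum of weights = 1006 + 2273 + 1813 + 1211 + 2497 + 2456 + 982 + 2043 + 447 = 14728
Weighted mean = 43413 / 14728 = 2.9476507
Difference (weighted minus unweighted) = -0.60790482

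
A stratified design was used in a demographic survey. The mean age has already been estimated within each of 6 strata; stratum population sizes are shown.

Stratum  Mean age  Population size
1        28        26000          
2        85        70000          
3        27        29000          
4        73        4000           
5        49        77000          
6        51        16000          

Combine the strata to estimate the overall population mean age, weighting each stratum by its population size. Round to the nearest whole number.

Σ Nₕ·x̄ₕ = 28×26000 + 85×70000 + 27×29000 + 73×4000 + 49×77000 + 51×16000
  = 728000 + 5950000 + 783000 + 292000 + 3773000 + 816000 = 12342000
Σ Nₕ = 26000 + 70000 + 29000 + 4000 + 77000 + 16000 = 222000
Overall mean = 12342000 / 222000 = 55.594595

56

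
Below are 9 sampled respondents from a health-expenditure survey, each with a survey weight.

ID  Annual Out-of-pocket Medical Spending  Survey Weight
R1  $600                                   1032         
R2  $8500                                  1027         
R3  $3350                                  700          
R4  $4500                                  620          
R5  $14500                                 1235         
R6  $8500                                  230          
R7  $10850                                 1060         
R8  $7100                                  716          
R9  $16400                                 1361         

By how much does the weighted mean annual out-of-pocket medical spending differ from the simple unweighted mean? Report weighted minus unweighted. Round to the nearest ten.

Unweighted sum = 600 + 8500 + 3350 + 4500 + 14500 + 8500 + 10850 + 7100 + 16400 = 74300
Unweighted mean = 74300 / 9 = 8255.5556
Weighted sum = 600×1032 + 8500×1027 + 3350×700 + 4500×620 + 14500×1235 + 8500×230 + 10850×1060 + 7100×716 + 16400×1361
  = 619200 + 8729500 + 2345000 + 2790000 + 17907500 + 1955000 + 11501000 + 5083600 + 22320400 = 73251200
Sum of weights = 1032 + 1027 + 700 + 620 + 1235 + 230 + 1060 + 716 + 1361 = 7981
Weighted mean = 73251200 / 7981 = 9178.1982
Difference (weighted minus unweighted) = 922.64267

920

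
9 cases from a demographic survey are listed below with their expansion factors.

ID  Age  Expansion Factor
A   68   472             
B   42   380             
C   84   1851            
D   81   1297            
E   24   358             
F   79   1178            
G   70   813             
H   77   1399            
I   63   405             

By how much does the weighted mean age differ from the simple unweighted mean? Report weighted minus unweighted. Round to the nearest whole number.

8

Unweighted sum = 588
Unweighted mean = 588 / 9 = 65.333333
Weighted sum = 68×472 + 42×380 + 84×1851 + 81×1297 + 24×358 + 79×1178 + 70×813 + 77×1399 + 63×405
  = 32096 + 15960 + 155484 + 105057 + 8592 + 93062 + 56910 + 107723 + 25515 = 600399
Sum of weights = 472 + 380 + 1851 + 1297 + 358 + 1178 + 813 + 1399 + 405 = 8153
Weighted mean = 600399 / 8153 = 73.641482
Difference (weighted minus unweighted) = 8.3081483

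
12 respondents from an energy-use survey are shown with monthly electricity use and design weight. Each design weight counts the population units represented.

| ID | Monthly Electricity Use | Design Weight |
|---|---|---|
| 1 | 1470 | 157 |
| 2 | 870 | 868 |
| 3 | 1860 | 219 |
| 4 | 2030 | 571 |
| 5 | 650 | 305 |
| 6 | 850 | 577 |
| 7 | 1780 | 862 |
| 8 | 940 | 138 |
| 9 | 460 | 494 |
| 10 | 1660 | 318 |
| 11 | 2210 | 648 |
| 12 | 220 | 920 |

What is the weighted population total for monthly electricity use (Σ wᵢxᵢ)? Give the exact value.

7294800

Weighted total = 1470×157 + 870×868 + 1860×219 + 2030×571 + 650×305 + 850×577 + 1780×862 + 940×138 + 460×494 + 1660×318 + 2210×648 + 220×920
  = 230790 + 755160 + 407340 + 1159130 + 198250 + 490450 + 1534360 + 129720 + 227240 + 527880 + 1432080 + 202400 = 7294800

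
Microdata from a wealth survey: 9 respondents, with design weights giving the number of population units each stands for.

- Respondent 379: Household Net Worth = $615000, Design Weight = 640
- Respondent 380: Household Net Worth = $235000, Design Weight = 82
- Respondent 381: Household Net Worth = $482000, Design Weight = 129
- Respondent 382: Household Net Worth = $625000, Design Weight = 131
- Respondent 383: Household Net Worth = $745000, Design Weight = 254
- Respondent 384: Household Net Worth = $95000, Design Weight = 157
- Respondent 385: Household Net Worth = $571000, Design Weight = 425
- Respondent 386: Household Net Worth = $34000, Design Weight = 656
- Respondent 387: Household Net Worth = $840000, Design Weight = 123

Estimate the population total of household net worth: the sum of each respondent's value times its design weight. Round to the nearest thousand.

Weighted total = 615000×640 + 235000×82 + 482000×129 + 625000×131 + 745000×254 + 95000×157 + 571000×425 + 34000×656 + 840000×123
  = 393600000 + 19270000 + 62178000 + 81875000 + 189230000 + 14915000 + 242675000 + 22304000 + 103320000 = 1129367000

1129367000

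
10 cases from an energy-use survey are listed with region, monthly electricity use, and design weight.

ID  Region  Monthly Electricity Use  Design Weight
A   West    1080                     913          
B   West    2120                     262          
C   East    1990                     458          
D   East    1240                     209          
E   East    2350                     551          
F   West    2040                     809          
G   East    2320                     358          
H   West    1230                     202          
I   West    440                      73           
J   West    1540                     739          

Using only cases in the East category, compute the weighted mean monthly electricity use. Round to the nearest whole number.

East rows: C, D, E, G
Weighted sum = 1990×458 + 1240×209 + 2350×551 + 2320×358
  = 3295990
Sum of weights = 1576
Weighted mean = 3295990 / 1576 = 2091.3642

2091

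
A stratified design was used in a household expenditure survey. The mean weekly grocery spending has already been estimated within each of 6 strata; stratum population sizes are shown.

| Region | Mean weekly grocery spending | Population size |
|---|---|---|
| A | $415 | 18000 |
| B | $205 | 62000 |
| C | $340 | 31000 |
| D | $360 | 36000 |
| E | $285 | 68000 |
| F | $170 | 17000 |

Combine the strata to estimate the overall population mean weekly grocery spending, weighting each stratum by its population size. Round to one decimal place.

284.3

Σ Nₕ·x̄ₕ = 65950000
Σ Nₕ = 18000 + 62000 + 31000 + 36000 + 68000 + 17000 = 232000
Overall mean = 65950000 / 232000 = 284.26724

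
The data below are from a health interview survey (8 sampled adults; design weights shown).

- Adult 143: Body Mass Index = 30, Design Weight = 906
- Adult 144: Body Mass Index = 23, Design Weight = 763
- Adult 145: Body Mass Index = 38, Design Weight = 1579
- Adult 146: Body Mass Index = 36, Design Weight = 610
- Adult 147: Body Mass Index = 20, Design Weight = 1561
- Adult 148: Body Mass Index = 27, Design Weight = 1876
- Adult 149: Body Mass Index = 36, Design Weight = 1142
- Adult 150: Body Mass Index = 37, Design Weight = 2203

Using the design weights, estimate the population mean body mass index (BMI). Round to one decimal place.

31.1

Weighted sum = 30×906 + 23×763 + 38×1579 + 36×610 + 20×1561 + 27×1876 + 36×1142 + 37×2203
  = 331186
Sum of weights = 906 + 763 + 1579 + 610 + 1561 + 1876 + 1142 + 2203 = 10640
Weighted mean = 331186 / 10640 = 31.126504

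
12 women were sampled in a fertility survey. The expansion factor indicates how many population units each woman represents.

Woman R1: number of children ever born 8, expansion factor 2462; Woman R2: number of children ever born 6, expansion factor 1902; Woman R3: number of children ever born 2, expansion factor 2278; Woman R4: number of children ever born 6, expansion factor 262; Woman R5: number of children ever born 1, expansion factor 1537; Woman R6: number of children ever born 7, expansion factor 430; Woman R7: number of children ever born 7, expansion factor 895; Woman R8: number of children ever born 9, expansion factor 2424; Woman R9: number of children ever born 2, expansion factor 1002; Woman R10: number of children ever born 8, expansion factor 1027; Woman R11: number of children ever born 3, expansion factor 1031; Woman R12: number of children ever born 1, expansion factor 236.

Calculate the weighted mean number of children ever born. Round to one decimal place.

5.4

Weighted sum = 8×2462 + 6×1902 + 2×2278 + 6×262 + 1×1537 + 7×430 + 7×895 + 9×2424 + 2×1002 + 8×1027 + 3×1031 + 1×236
  = 19696 + 11412 + 4556 + 1572 + 1537 + 3010 + 6265 + 21816 + 2004 + 8216 + 3093 + 236 = 83413
Sum of weights = 2462 + 1902 + 2278 + 262 + 1537 + 430 + 895 + 2424 + 1002 + 1027 + 1031 + 236 = 15486
Weighted mean = 83413 / 15486 = 5.386349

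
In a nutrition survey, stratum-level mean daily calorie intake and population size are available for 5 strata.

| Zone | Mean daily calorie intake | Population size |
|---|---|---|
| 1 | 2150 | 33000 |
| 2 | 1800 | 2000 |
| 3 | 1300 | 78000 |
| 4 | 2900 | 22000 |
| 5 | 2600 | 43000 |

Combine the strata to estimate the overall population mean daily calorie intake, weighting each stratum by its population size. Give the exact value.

Σ Nₕ·x̄ₕ = 351550000
Σ Nₕ = 33000 + 2000 + 78000 + 22000 + 43000 = 178000
Overall mean = 351550000 / 178000 = 1975

1975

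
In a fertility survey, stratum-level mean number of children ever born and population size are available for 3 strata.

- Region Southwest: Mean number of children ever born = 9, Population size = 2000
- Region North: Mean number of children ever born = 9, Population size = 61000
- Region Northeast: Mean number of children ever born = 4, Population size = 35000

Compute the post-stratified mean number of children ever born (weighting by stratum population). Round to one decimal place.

Σ Nₕ·x̄ₕ = 9×2000 + 9×61000 + 4×35000
  = 707000
Σ Nₕ = 2000 + 61000 + 35000 = 98000
Overall mean = 707000 / 98000 = 7.2142857

7.2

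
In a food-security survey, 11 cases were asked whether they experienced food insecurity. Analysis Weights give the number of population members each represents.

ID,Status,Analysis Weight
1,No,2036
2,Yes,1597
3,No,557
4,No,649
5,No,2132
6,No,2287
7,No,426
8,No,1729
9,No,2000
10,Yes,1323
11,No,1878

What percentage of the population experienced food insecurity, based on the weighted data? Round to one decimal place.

17.6

Sum of weights for 'Yes' = 1597 + 1323 = 2920
Total weight = 2036 + 1597 + 557 + 649 + 2132 + 2287 + 426 + 1729 + 2000 + 1323 + 1878 = 16614
Weighted proportion = 2920 / 16614 = 0.17575539 → 17.575539%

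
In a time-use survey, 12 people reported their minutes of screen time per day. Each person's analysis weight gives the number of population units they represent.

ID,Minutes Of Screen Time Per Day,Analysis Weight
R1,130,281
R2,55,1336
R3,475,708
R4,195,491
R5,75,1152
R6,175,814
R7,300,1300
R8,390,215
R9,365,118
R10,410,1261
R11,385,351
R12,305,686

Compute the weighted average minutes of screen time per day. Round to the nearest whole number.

Weighted sum = 2149200
Sum of weights = 8713
Weighted mean = 2149200 / 8713 = 246.6659

247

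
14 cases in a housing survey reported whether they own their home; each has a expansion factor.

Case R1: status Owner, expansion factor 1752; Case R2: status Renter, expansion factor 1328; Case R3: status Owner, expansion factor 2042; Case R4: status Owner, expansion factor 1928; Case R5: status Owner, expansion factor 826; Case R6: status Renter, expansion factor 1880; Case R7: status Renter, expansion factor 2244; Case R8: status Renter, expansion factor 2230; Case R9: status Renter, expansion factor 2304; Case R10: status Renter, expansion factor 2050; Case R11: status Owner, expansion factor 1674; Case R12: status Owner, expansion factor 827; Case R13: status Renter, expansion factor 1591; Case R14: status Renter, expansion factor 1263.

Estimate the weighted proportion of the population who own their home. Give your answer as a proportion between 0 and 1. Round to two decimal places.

Sum of weights for 'Owner' = 1752 + 2042 + 1928 + 826 + 1674 + 827 = 9049
Total weight = 23939
Weighted proportion = 9049 / 23939 = 0.37800242

0.38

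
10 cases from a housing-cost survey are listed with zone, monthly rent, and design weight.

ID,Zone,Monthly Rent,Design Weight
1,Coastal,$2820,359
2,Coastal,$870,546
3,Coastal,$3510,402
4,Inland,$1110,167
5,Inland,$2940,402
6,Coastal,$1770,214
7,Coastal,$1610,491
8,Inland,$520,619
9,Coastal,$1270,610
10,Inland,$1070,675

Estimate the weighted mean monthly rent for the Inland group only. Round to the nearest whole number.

Inland rows: 4, 5, 8, 10
Weighted sum = 1110×167 + 2940×402 + 520×619 + 1070×675
  = 185370 + 1181880 + 321880 + 722250 = 2411380
Sum of weights = 167 + 402 + 619 + 675 = 1863
Weighted mean = 2411380 / 1863 = 1294.3532

1294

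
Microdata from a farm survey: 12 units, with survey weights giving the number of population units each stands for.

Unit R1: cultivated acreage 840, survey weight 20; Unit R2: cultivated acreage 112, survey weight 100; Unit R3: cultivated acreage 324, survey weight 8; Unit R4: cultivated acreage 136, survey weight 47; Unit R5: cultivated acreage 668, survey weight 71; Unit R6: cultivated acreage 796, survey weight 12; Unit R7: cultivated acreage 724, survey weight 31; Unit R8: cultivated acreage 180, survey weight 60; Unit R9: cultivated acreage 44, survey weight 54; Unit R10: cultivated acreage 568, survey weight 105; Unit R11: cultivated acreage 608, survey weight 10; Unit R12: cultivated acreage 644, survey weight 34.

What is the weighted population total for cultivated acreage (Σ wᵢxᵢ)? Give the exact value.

217200

Weighted total = 840×20 + 112×100 + 324×8 + 136×47 + 668×71 + 796×12 + 724×31 + 180×60 + 44×54 + 568×105 + 608×10 + 644×34
  = 16800 + 11200 + 2592 + 6392 + 47428 + 9552 + 22444 + 10800 + 2376 + 59640 + 6080 + 21896 = 217200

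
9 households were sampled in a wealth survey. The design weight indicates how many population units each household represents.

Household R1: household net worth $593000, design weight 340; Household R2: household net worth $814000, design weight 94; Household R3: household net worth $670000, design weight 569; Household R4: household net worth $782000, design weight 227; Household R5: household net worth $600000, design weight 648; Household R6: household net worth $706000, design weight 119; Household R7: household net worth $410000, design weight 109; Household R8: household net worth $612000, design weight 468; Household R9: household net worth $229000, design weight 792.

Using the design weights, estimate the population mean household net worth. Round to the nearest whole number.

Weighted sum = 593000×340 + 814000×94 + 670000×569 + 782000×227 + 600000×648 + 706000×119 + 410000×109 + 612000×468 + 229000×792
  = 201620000 + 76516000 + 381230000 + 177514000 + 388800000 + 84014000 + 44690000 + 286416000 + 181368000 = 1822168000
Sum of weights = 340 + 94 + 569 + 227 + 648 + 119 + 109 + 468 + 792 = 3366
Weighted mean = 1822168000 / 3366 = 541345.22

541345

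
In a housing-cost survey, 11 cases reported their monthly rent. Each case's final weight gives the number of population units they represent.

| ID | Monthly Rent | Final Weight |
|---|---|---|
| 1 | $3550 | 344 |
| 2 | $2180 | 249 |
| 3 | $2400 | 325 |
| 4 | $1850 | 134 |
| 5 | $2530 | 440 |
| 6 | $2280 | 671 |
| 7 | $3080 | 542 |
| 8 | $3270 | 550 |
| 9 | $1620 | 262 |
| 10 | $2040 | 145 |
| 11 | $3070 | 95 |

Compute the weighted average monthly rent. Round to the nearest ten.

2640

Weighted sum = 3550×344 + 2180×249 + 2400×325 + 1850×134 + 2530×440 + 2280×671 + 3080×542 + 3270×550 + 1620×262 + 2040×145 + 3070×95
  = 9914750
Sum of weights = 344 + 249 + 325 + 134 + 440 + 671 + 542 + 550 + 262 + 145 + 95 = 3757
Weighted mean = 9914750 / 3757 = 2639.0072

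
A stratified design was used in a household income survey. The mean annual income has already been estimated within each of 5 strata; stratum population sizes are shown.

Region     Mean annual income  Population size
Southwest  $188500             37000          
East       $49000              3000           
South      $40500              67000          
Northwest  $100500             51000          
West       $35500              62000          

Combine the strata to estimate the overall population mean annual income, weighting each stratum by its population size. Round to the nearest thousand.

Σ Nₕ·x̄ₕ = 188500×37000 + 49000×3000 + 40500×67000 + 100500×51000 + 35500×62000
  = 6974500000 + 147000000 + 2713500000 + 5125500000 + 2201000000 = 17161500000
Σ Nₕ = 37000 + 3000 + 67000 + 51000 + 62000 = 220000
Overall mean = 17161500000 / 220000 = 78006.818

78000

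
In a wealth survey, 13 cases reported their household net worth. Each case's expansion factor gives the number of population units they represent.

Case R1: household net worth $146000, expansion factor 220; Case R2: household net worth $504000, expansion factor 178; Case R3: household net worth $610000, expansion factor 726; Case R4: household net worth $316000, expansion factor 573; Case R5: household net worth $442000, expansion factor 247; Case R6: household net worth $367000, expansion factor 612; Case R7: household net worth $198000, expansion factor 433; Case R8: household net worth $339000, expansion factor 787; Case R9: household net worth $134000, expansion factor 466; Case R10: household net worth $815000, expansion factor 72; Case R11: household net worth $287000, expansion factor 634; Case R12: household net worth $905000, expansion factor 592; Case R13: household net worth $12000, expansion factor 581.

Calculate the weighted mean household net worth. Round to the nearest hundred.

372100

Weighted sum = 2277879000
Sum of weights = 6121
Weighted mean = 2277879000 / 6121 = 372141.64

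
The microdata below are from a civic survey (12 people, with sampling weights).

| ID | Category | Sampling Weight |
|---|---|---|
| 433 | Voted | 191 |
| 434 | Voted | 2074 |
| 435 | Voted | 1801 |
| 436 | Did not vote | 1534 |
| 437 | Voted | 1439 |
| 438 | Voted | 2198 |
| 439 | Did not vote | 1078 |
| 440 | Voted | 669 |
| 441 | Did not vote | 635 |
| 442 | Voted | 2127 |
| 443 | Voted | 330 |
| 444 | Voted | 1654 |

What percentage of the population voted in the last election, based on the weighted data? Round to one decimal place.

79.4

Sum of weights for 'Voted' = 191 + 2074 + 1801 + 1439 + 2198 + 669 + 2127 + 330 + 1654 = 12483
Total weight = 191 + 2074 + 1801 + 1534 + 1439 + 2198 + 1078 + 669 + 635 + 2127 + 330 + 1654 = 15730
Weighted proportion = 12483 / 15730 = 0.79357915 → 79.357915%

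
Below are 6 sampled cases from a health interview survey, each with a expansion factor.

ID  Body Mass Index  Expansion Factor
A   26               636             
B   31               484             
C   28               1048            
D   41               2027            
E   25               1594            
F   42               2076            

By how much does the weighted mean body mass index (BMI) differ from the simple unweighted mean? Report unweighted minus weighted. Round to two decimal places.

-2.29

Unweighted sum = 26 + 31 + 28 + 41 + 25 + 42 = 193
Unweighted mean = 193 / 6 = 32.166667
Weighted sum = 271033
Sum of weights = 636 + 484 + 1048 + 2027 + 1594 + 2076 = 7865
Weighted mean = 271033 / 7865 = 34.460648
Difference (unweighted minus weighted) = -2.2939818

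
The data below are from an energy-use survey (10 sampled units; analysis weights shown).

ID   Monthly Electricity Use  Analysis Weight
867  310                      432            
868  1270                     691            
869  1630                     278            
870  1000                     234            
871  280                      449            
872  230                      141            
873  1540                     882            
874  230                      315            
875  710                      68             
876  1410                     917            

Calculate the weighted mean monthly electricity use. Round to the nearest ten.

1050

Weighted sum = 310×432 + 1270×691 + 1630×278 + 1000×234 + 280×449 + 230×141 + 1540×882 + 230×315 + 710×68 + 1410×917
  = 133920 + 877570 + 453140 + 234000 + 125720 + 32430 + 1358280 + 72450 + 48280 + 1292970 = 4628760
Sum of weights = 4407
Weighted mean = 4628760 / 4407 = 1050.3199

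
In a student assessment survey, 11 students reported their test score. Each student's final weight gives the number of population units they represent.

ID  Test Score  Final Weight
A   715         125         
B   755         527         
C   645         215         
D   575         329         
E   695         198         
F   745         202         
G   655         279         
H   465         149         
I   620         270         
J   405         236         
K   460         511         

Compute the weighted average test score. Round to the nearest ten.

Weighted sum = 715×125 + 755×527 + 645×215 + 575×329 + 695×198 + 745×202 + 655×279 + 465×149 + 620×270 + 405×236 + 460×511
  = 89375 + 397885 + 138675 + 189175 + 137610 + 150490 + 182745 + 69285 + 167400 + 95580 + 235060 = 1853280
Sum of weights = 125 + 527 + 215 + 329 + 198 + 202 + 279 + 149 + 270 + 236 + 511 = 3041
Weighted mean = 1853280 / 3041 = 609.43111

610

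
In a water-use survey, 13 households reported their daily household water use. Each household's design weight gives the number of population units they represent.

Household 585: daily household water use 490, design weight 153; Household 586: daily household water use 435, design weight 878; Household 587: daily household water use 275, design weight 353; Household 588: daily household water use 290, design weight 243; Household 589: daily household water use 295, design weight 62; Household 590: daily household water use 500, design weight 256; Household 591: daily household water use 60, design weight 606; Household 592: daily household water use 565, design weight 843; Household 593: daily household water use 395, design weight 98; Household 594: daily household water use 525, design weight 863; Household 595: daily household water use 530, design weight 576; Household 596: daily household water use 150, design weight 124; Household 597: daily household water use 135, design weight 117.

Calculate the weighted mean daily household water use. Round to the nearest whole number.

409

Weighted sum = 2114850
Sum of weights = 5172
Weighted mean = 2114850 / 5172 = 408.90371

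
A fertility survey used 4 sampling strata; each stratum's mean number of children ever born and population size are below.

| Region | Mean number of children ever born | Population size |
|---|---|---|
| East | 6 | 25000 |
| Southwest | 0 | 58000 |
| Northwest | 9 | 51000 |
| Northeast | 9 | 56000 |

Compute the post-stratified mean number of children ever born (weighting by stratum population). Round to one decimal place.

Σ Nₕ·x̄ₕ = 6×25000 + 0×58000 + 9×51000 + 9×56000
  = 150000 + 0 + 459000 + 504000 = 1113000
Σ Nₕ = 25000 + 58000 + 51000 + 56000 = 190000
Overall mean = 1113000 / 190000 = 5.8578947

5.9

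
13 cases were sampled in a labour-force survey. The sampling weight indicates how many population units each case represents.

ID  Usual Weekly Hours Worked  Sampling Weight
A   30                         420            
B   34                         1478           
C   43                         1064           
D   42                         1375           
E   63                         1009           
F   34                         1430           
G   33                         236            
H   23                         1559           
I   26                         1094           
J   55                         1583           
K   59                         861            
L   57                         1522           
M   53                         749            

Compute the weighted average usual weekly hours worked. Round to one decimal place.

Weighted sum = 614945
Sum of weights = 14380
Weighted mean = 614945 / 14380 = 42.763908

42.8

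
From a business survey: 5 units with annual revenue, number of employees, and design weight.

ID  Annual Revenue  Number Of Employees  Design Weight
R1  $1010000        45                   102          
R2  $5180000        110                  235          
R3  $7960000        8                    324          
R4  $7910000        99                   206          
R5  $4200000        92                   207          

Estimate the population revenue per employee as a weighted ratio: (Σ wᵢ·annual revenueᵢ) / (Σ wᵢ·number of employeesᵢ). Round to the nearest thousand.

Σ wᵢ·y = 1010000×102 + 5180000×235 + 7960000×324 + 7910000×206 + 4200000×207
  = 103020000 + 1217300000 + 2579040000 + 1629460000 + 869400000 = 6398220000
Σ wᵢ·x = 72470
Ratio = 6398220000 / 72470 = 88287.843

88000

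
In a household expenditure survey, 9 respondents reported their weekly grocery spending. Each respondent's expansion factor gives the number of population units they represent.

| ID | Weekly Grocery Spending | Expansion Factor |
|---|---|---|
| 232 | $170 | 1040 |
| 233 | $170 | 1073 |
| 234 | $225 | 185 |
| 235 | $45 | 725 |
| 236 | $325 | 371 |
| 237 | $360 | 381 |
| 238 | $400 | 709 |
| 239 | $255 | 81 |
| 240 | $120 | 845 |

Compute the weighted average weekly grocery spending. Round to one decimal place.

202.7

Weighted sum = 170×1040 + 170×1073 + 225×185 + 45×725 + 325×371 + 360×381 + 400×709 + 255×81 + 120×845
  = 176800 + 182410 + 41625 + 32625 + 120575 + 137160 + 283600 + 20655 + 101400 = 1096850
Sum of weights = 1040 + 1073 + 185 + 725 + 371 + 381 + 709 + 81 + 845 = 5410
Weighted mean = 1096850 / 5410 = 202.74492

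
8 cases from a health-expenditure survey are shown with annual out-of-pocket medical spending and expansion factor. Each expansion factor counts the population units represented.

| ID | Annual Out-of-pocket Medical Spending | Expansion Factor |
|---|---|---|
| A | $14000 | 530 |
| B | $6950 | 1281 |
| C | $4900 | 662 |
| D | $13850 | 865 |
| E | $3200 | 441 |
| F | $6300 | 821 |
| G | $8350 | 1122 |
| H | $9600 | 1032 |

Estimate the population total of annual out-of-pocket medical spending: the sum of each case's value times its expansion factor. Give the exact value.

57406400

Weighted total = 14000×530 + 6950×1281 + 4900×662 + 13850×865 + 3200×441 + 6300×821 + 8350×1122 + 9600×1032
  = 7420000 + 8902950 + 3243800 + 11980250 + 1411200 + 5172300 + 9368700 + 9907200 = 57406400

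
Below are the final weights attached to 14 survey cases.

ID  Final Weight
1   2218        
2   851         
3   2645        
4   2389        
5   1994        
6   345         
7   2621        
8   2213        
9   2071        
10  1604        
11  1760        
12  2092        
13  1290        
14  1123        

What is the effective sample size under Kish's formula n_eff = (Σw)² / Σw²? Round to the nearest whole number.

Σ wᵢ = 25216
Σ wᵢ² = 51470292
n_eff = 25216² / 51470292 = 635846656 / 51470292 = 12.353663

12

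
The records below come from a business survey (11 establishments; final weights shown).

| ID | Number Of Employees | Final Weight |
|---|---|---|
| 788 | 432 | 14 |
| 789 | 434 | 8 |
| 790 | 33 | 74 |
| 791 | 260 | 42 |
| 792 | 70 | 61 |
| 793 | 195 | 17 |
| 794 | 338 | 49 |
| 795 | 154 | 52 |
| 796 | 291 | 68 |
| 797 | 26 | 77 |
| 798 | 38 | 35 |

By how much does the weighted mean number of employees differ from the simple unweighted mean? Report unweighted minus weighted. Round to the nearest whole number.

49

Unweighted sum = 432 + 434 + 33 + 260 + 70 + 195 + 338 + 154 + 291 + 26 + 38 = 2271
Unweighted mean = 2271 / 11 = 206.45455
Weighted sum = 432×14 + 434×8 + 33×74 + 260×42 + 70×61 + 195×17 + 338×49 + 154×52 + 291×68 + 26×77 + 38×35
  = 78157
Sum of weights = 14 + 8 + 74 + 42 + 61 + 17 + 49 + 52 + 68 + 77 + 35 = 497
Weighted mean = 78157 / 497 = 157.25755
Difference (unweighted minus weighted) = 49.197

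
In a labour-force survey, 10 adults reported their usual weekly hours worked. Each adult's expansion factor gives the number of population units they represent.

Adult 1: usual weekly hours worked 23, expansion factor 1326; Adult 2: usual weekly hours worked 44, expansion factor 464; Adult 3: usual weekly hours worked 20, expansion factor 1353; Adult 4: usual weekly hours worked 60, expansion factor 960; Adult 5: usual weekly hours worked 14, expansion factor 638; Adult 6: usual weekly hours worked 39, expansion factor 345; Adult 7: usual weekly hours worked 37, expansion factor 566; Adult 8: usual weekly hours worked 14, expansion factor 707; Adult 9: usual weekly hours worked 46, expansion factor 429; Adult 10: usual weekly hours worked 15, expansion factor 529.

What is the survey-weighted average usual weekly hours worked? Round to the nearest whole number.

30

Weighted sum = 23×1326 + 44×464 + 20×1353 + 60×960 + 14×638 + 39×345 + 37×566 + 14×707 + 46×429 + 15×529
  = 30498 + 20416 + 27060 + 57600 + 8932 + 13455 + 20942 + 9898 + 19734 + 7935 = 216470
Sum of weights = 1326 + 464 + 1353 + 960 + 638 + 345 + 566 + 707 + 429 + 529 = 7317
Weighted mean = 216470 / 7317 = 29.584529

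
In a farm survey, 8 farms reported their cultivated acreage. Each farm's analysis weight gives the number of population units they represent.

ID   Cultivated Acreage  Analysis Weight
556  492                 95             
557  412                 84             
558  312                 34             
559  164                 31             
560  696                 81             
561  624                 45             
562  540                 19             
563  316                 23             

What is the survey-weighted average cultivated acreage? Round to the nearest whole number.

483

Weighted sum = 492×95 + 412×84 + 312×34 + 164×31 + 696×81 + 624×45 + 540×19 + 316×23
  = 46740 + 34608 + 10608 + 5084 + 56376 + 28080 + 10260 + 7268 = 199024
Sum of weights = 412
Weighted mean = 199024 / 412 = 483.06796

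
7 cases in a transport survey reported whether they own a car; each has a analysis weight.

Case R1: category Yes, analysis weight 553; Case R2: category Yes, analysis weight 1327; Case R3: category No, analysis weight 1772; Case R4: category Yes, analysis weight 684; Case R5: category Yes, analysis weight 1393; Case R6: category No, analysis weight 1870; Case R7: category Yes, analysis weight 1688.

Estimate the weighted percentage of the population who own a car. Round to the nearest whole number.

61

Sum of weights for 'Yes' = 553 + 1327 + 684 + 1393 + 1688 = 5645
Total weight = 553 + 1327 + 1772 + 684 + 1393 + 1870 + 1688 = 9287
Weighted proportion = 5645 / 9287 = 0.60783891 → 60.783891%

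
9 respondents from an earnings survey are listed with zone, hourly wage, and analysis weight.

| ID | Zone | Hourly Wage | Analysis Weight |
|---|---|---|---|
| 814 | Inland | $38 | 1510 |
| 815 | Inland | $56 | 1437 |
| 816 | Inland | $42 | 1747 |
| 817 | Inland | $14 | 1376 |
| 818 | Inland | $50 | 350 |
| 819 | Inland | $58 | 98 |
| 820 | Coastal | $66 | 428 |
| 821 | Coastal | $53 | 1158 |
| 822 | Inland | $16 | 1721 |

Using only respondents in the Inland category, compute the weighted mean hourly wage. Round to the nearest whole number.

34

Inland rows: 814, 815, 816, 817, 818, 819, 822
Weighted sum = 281210
Sum of weights = 1510 + 1437 + 1747 + 1376 + 350 + 98 + 1721 = 8239
Weighted mean = 281210 / 8239 = 34.131569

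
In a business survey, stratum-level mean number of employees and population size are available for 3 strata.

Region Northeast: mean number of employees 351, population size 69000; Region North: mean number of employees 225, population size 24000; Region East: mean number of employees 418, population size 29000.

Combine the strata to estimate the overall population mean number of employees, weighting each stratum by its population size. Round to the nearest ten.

Σ Nₕ·x̄ₕ = 351×69000 + 225×24000 + 418×29000
  = 24219000 + 5400000 + 12122000 = 41741000
Σ Nₕ = 69000 + 24000 + 29000 = 122000
Overall mean = 41741000 / 122000 = 342.13934

340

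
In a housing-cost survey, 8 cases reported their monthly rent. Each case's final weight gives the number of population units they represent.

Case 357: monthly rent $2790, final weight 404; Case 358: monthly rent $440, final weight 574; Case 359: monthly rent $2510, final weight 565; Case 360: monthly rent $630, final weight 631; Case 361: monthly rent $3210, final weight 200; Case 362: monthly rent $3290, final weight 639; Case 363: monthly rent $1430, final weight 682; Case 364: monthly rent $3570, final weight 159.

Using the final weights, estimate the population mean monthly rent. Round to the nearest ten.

1940

Weighted sum = 2790×404 + 440×574 + 2510×565 + 630×631 + 3210×200 + 3290×639 + 1430×682 + 3570×159
  = 1127160 + 252560 + 1418150 + 397530 + 642000 + 2102310 + 975260 + 567630 = 7482600
Sum of weights = 3854
Weighted mean = 7482600 / 3854 = 1941.5153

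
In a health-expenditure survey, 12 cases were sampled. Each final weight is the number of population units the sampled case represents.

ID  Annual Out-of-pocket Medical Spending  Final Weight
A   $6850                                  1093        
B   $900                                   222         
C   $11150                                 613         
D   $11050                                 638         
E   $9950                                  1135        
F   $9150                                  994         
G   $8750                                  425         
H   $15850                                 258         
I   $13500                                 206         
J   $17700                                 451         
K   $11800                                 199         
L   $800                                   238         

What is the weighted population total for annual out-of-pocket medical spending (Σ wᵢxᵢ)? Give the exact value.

Weighted total = 6850×1093 + 900×222 + 11150×613 + 11050×638 + 9950×1135 + 9150×994 + 8750×425 + 15850×258 + 13500×206 + 17700×451 + 11800×199 + 800×238
  = 7487050 + 199800 + 6834950 + 7049900 + 11293250 + 9095100 + 3718750 + 4089300 + 2781000 + 7982700 + 2348200 + 190400 = 63070400

63070400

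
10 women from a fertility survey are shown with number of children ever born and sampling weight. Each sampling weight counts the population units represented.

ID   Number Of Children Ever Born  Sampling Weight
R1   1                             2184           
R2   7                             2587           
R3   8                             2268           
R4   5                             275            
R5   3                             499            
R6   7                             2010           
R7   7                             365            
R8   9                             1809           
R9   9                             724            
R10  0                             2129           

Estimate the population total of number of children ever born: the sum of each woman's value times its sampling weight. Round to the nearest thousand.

Weighted total = 1×2184 + 7×2587 + 8×2268 + 5×275 + 3×499 + 7×2010 + 7×365 + 9×1809 + 9×724 + 0×2129
  = 2184 + 18109 + 18144 + 1375 + 1497 + 14070 + 2555 + 16281 + 6516 + 0 = 80731

81000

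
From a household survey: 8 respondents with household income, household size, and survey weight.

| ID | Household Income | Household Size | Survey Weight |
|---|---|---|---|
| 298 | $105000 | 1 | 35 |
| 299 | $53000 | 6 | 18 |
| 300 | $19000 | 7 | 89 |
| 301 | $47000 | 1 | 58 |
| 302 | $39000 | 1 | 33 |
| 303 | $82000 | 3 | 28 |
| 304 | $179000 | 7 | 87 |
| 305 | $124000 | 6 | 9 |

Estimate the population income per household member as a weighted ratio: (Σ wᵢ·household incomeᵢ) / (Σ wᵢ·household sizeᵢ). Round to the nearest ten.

Σ wᵢ·y = 105000×35 + 53000×18 + 19000×89 + 47000×58 + 39000×33 + 82000×28 + 179000×87 + 124000×9
  = 3675000 + 954000 + 1691000 + 2726000 + 1287000 + 2296000 + 15573000 + 1116000 = 29318000
Σ wᵢ·x = 1×35 + 6×18 + 7×89 + 1×58 + 1×33 + 3×28 + 7×87 + 6×9
  = 35 + 108 + 623 + 58 + 33 + 84 + 609 + 54 = 1604
Ratio = 29318000 / 1604 = 18278.055

18280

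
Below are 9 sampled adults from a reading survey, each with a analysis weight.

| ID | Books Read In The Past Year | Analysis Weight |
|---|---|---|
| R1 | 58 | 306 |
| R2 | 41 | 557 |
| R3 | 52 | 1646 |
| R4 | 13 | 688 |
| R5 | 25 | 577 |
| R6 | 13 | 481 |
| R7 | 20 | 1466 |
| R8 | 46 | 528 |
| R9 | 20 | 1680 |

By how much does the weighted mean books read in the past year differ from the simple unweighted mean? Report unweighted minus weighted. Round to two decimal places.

1.35

Unweighted sum = 58 + 41 + 52 + 13 + 25 + 13 + 20 + 46 + 20 = 288
Unweighted mean = 288 / 9 = 32
Weighted sum = 58×306 + 41×557 + 52×1646 + 13×688 + 25×577 + 13×481 + 20×1466 + 46×528 + 20×1680
  = 17748 + 22837 + 85592 + 8944 + 14425 + 6253 + 29320 + 24288 + 33600 = 243007
Sum of weights = 306 + 557 + 1646 + 688 + 577 + 481 + 1466 + 528 + 1680 = 7929
Weighted mean = 243007 / 7929 = 30.647875
Difference (unweighted minus weighted) = 1.3521251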